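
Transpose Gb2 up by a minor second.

Abb2

Two letter names up from G: A.
A minor second is 1 semitone; 1 semitone up from Gb2 gives Abb2.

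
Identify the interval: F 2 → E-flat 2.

major second

Descending from F2 to Eb2 is the same interval as ascending Eb2 to F2.
E to F spans two letter names (E-F), so the interval is some kind of second.
The major second spans 2 semitones, and Eb2 to F2 is exactly 2 semitones — so this is a major second.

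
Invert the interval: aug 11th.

diminished fifth

First reduce the compound augmented eleventh to its simple form, an augmented fourth.
The rule of nine gives the new number: 9 − 4 = 5, so a fourth becomes a fifth.
Quality inverts too: augmented becomes diminished. That makes the inversion a diminished fifth.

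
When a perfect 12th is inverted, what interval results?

First reduce the compound perfect twelfth to its simple form, a perfect fifth.
The rule of nine gives the new number: 9 − 5 = 4, so a fifth becomes a fourth.
Quality inverts too: perfect stays perfect. That makes the inversion a perfect fourth.

perfect fourth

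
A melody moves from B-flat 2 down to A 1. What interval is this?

minor 9th

Descending from Bb2 to A1 is the same interval as ascending A1 to Bb2.
A to B spans two letter names (A-B), plus an octave: a ninth.
A major ninth would be 14 semitones, but A1 to Bb2 is 13 — one semitone narrower, making it a minor ninth.
(Equivalently, a compound minor second: a minor second plus an octave.)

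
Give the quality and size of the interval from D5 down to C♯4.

minor 9th

Descending from D5 to C#4 is the same interval as ascending C#4 to D5.
C to D spans two letter names (C-D), plus an octave: a ninth.
At 13 semitones, C#4→D5 falls one short of a major ninth: minor.
(Equivalently, a compound minor second: a minor second plus an octave.)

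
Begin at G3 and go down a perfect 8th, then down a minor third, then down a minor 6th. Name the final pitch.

G#1

A perfect octave down from G3 is G2.
G2 down a minor third → E2 (3 semitones).
A minor sixth down from E2 is G#1.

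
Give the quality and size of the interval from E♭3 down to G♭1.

major 13th

Descending from Eb3 to Gb1 is the same interval as ascending Gb1 to Eb3.
G to E spans six letter names (G-A-B-C-D-E), plus an octave, so the interval is some kind of thirteenth.
Gb1 to Eb3 is 21 semitones, matching the major thirteenth exactly, so the quality is major.
(Equivalently, a compound major sixth: a major sixth plus an octave.)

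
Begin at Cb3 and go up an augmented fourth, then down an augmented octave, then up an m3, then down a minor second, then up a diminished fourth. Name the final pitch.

Cbb3

Up an augmented fourth from Cb3: F3 (6 semitones up).
An augmented octave down from F3 is Fb2.
Up a minor third from Fb2: Abb2 (3 semitones up).
A minor second down from Abb2 is Gb2.
Gb2 up a diminished fourth → Cbb3 (4 semitones).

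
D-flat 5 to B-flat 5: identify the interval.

major sixth

D to B spans six letter names (D-E-F-G-A-B): a sixth.
Counting semitones, Db5→Bb5 is 9, which is the major sixth.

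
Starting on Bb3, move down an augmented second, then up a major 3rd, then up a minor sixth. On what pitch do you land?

Down an augmented second from Bb3: Abb3 (3 semitones down).
A major third up from Abb3 is Cb4.
Cb4 up a minor sixth → Abb4 (8 semitones).

Abb4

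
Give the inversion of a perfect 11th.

First reduce the compound perfect eleventh to its simple form, a perfect fourth.
Interval numbers invert to sum to nine: 4 + 5 = 9, so a fourth inverts to a fifth.
The quality also flips — perfect stays perfect — giving a perfect fifth.

perfect fifth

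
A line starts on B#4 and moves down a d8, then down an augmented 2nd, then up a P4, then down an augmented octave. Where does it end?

A diminished octave down from B#4 is B##3.
Down an augmented second from B##3: A#3 (3 semitones down).
Up a perfect fourth from A#3: D#4 (5 semitones up).
Down an augmented octave from D#4: D3 (13 semitones down).

D3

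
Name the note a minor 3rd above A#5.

Three letter names up from A: C.
A minor third spans 3 semitones, so from A#5 the target pitch is C#6.

C#6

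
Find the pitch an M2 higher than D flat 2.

E flat 2

Counting two letter names up from D lands on E.
Moving 2 semitones up from Db2 (the size of a major second) reaches Eb2.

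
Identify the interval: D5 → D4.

Descending from D5 to D4 is the same interval as ascending D4 to D5.
D to D is the same letter name, plus an octave, so the interval is some kind of octave.
D4 to D5 is 12 semitones, matching the perfect octave exactly, so the quality is perfect.

perfect octave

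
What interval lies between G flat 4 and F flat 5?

G to F spans seven letter names (G-A-B-C-D-E-F) — that makes it a seventh of some quality.
A major seventh would be 11 semitones, but Gb4 to Fb5 is 10 — one semitone narrower, making it a minor seventh.

minor seventh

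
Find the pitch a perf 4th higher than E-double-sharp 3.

Counting four letter names up from E lands on A.
Moving 5 semitones up from E##3 (the size of a perfect fourth) reaches A##3.

A-double-sharp 3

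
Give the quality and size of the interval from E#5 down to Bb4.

doubly augmented fourth

Descending from E#5 to Bb4 is the same interval as ascending Bb4 to E#5.
B to E spans four letter names (B-C-D-E): a fourth.
Bb4 to E#5 spans 7 semitones — two semitones wider than the perfect fourth (5) — giving a doubly augmented fourth.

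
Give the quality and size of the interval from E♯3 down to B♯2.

perfect 4th

Descending from E#3 to B#2 is the same interval as ascending B#2 to E#3.
B to E spans four letter names (B-C-D-E), so the interval is some kind of fourth.
Counting semitones, B#2→E#3 is 5, which is the perfect fourth.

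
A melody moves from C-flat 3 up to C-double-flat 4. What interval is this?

diminished octave

C to C is the same letter name, plus an octave — that makes it an octave of some quality.
The perfect octave is 12 semitones; here we have 11, one semitone narrower: diminished.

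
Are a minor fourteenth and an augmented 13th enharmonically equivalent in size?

Both span 22 semitones: a minor fourteenth and an augmented thirteenth are the same chromatic distance.

Yes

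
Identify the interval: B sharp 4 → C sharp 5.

minor second

B to C spans two letter names (B-C), so the interval is some kind of second.
At 1 semitone, B#4→C#5 falls one short of a major second: minor.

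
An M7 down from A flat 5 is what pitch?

B double-flat 4

Seven letter names down from A: B.
A major seventh is 11 semitones; 11 semitones down from Ab5 gives Bbb4.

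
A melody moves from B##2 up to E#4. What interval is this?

B to E spans four letter names (B-C-D-E), plus an octave — that makes it an eleventh of some quality.
B##2 to E#4 spans 16 semitones — one semitone narrower than the perfect eleventh (17) — giving a diminished eleventh.
(Equivalently, a compound diminished fourth: a diminished fourth plus an octave.)

d11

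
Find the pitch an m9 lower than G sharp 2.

F double-sharp 1

The ninth's letter: G down two letter names plus an octave → F.
Moving 13 semitones down from G#2 (the size of a minor ninth) reaches F##1.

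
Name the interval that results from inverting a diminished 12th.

First reduce the compound diminished twelfth to its simple form, a diminished fifth.
Inverted interval numbers add to nine, so a fifth pairs with a fourth (5 + 4 = 9).
And diminished becomes augmented under inversion, so we get an augmented fourth.

augmented 4th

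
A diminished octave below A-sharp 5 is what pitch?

The letter stays A (same as the start), shifted an octave down.
A diminished octave spans 11 semitones, so from A#5 the target pitch is A##4.

A-double-sharp 4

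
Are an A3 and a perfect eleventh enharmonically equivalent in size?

No

An augmented third spans 5 semitones; a perfect eleventh spans 17 semitones. They differ by 12.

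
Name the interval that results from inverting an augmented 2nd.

diminished seventh

Inverted interval numbers add to nine, so a second pairs with a seventh (2 + 7 = 9).
The quality also flips — augmented becomes diminished — giving a diminished seventh.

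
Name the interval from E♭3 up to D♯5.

A14

E to D spans seven letter names (E-F-G-A-B-C-D), plus an octave, so the interval is some kind of fourteenth.
A major fourteenth would be 23 semitones; Eb3 to D#5 is 24, one semitone wider, so the interval is augmented.
(Equivalently, a compound augmented seventh: an augmented seventh plus an octave.)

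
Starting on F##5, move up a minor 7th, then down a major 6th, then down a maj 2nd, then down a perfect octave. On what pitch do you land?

F##5 up a minor seventh → E#6 (10 semitones).
Down a major sixth from E#6: G#5 (9 semitones down).
Down a major second from G#5: F#5 (2 semitones down).
F#5 down a perfect octave → F#4 (12 semitones).

F#4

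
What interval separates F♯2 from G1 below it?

M7

Descending from F#2 to G1 is the same interval as ascending G1 to F#2.
G to F spans seven letter names (G-A-B-C-D-E-F), so the interval is some kind of seventh.
Counting semitones, G1→F#2 is 11, which is the major seventh.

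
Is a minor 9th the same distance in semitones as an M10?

No

A minor ninth spans 13 semitones; a major tenth spans 16 semitones. They differ by 3.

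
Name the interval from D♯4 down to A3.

augmented fourth

Descending from D#4 to A3 is the same interval as ascending A3 to D#4.
A to D spans four letter names (A-B-C-D) — that makes it a fourth of some quality.
A perfect fourth would be 5 semitones; A3 to D#4 is 6, one semitone wider, so the interval is augmented.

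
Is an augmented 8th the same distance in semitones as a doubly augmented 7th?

Yes

Both span 13 semitones: an augmented octave and a doubly augmented seventh are the same chromatic distance.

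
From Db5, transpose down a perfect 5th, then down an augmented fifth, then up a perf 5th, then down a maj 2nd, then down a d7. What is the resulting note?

Db5 down a perfect fifth → Gb4 (7 semitones).
An augmented fifth down from Gb4 is Cbb4.
Up a perfect fifth from Cbb4: Gbb4 (7 semitones up).
Gbb4 down a major second → Fbb4 (2 semitones).
Fbb4 down a diminished seventh → Gb3 (9 semitones).

Gb3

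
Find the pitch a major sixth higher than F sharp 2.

D sharp 3

Counting six letter names up from F lands on D.
Moving 9 semitones up from F#2 (the size of a major sixth) reaches D#3.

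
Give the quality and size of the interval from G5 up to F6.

G to F spans seven letter names (G-A-B-C-D-E-F), so the interval is some kind of seventh.
A major seventh would be 11 semitones, but G5 to F6 is 10 — one semitone narrower, making it a minor seventh.

minor 7th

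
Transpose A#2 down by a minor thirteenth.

C##1

The thirteenth's letter: A down six letter names plus an octave → C.
A minor thirteenth spans 20 semitones, so from A#2 the target pitch is C##1.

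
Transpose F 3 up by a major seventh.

Counting seven letter names up from F lands on E.
A major seventh spans 11 semitones, so from F3 the target pitch is E4.

E 4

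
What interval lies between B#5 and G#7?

B to G spans six letter names (B-C-D-E-F-G), plus an octave — that makes it a thirteenth of some quality.
At 20 semitones, B#5→G#7 falls one short of a major thirteenth: minor.
(Equivalently, a compound minor sixth: a minor sixth plus an octave.)

m13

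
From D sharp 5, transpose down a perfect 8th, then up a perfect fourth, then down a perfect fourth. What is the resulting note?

D#5 down a perfect octave → D#4 (12 semitones).
A perfect fourth up from D#4 is G#4.
Down a perfect fourth from G#4: D#4 (5 semitones down).

D sharp 4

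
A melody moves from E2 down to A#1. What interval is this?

Descending from E2 to A#1 is the same interval as ascending A#1 to E2.
A to E spans five letter names (A-B-C-D-E): a fifth.
The perfect fifth is 7 semitones; here we have 6, one semitone narrower: diminished.

diminished fifth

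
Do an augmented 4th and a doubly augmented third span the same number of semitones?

Yes

An augmented fourth spans 6 semitones, and a doubly augmented third also spans 6 semitones — they're enharmonic.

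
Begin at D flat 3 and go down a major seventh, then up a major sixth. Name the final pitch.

C flat 3

Db3 down a major seventh → Ebb2 (11 semitones).
Up a major sixth from Ebb2: Cb3 (9 semitones up).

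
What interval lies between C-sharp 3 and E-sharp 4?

C to E spans three letter names (C-D-E), plus an octave, so the interval is some kind of tenth.
The major tenth spans 16 semitones, and C#3 to E#4 is exactly 16 semitones — so this is a major tenth.
(Equivalently, a compound major third: a major third plus an octave.)

major 10th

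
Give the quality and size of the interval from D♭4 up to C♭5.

D to C spans seven letter names (D-E-F-G-A-B-C): a seventh.
At 10 semitones, Db4→Cb5 falls one short of a major seventh: minor.

minor seventh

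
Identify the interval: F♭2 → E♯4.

F to E spans seven letter names (F-G-A-B-C-D-E), plus an octave — that makes it a fourteenth of some quality.
Fb2 to E#4 spans 25 semitones — two semitones wider than the major fourteenth (23) — giving a doubly augmented fourteenth.
(Equivalently, a compound doubly augmented seventh: a doubly augmented seventh plus an octave.)

doubly augmented fourteenth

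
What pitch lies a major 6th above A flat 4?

Six letter names up from A: F.
A major sixth spans 9 semitones, so from Ab4 the target pitch is F5.

F 5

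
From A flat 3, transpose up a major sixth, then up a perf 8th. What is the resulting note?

F 5

A major sixth up from Ab3 is F4.
F4 up a perfect octave → F5 (12 semitones).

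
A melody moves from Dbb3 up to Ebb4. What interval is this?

major ninth

D to E spans two letter names (D-E), plus an octave: a ninth.
Counting semitones, Dbb3→Ebb4 is 14, which is the major ninth.
(Equivalently, a compound major second: a major second plus an octave.)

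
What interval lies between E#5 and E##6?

augmented octave

E to E is the same letter name, plus an octave — that makes it an octave of some quality.
E#5 to E##6 spans 13 semitones — one semitone wider than the perfect octave (12) — giving an augmented octave.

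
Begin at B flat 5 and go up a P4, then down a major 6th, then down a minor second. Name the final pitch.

A perfect fourth up from Bb5 is Eb6.
A major sixth down from Eb6 is Gb5.
Gb5 down a minor second → F5 (1 semitone).

F 5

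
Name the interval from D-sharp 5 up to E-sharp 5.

major 2nd

D to E spans two letter names (D-E): a second.
D#5 to E#5 is 2 semitones, matching the major second exactly, so the quality is major.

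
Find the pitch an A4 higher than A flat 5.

Counting four letter names up from A lands on D.
Moving 6 semitones up from Ab5 (the size of an augmented fourth) reaches D6.

D 6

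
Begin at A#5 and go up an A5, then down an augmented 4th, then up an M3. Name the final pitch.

A#5 up an augmented fifth → E##6 (8 semitones).
E##6 down an augmented fourth → B#5 (6 semitones).
B#5 up a major third → D##6 (4 semitones).

D##6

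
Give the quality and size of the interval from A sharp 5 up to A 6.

A to A is the same letter name, plus an octave: an octave.
The perfect octave is 12 semitones; here we have 11, one semitone narrower: diminished.

diminished octave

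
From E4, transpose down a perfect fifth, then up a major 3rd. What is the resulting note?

C#4

A perfect fifth down from E4 is A3.
Up a major third from A3: C#4 (4 semitones up).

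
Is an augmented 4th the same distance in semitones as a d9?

No

An augmented fourth is 6 semitones but a diminished ninth is 12 semitones — different sizes.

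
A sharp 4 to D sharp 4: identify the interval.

perfect fifth

Descending from A#4 to D#4 is the same interval as ascending D#4 to A#4.
D to A spans five letter names (D-E-F-G-A), so the interval is some kind of fifth.
D#4 to A#4 is 7 semitones, matching the perfect fifth exactly, so the quality is perfect.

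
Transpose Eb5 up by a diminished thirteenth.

The thirteenth's letter: E up six letter names plus an octave → C.
A diminished thirteenth is 19 semitones; 19 semitones up from Eb5 gives Cbb7.

Cbb7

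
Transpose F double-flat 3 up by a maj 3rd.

A double-flat 3

Three letter names up from F: A.
A major third is 4 semitones; 4 semitones up from Fbb3 gives Abb3.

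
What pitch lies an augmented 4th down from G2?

Four letter names down from G: D.
An augmented fourth spans 6 semitones, so from G2 the target pitch is Db2.

Db2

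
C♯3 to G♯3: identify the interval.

C to G spans five letter names (C-D-E-F-G), so the interval is some kind of fifth.
Counting semitones, C#3→G#3 is 7, which is the perfect fifth.

perfect fifth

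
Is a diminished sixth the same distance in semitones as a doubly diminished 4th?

A diminished sixth is 7 semitones but a doubly diminished fourth is 3 semitones — different sizes.

No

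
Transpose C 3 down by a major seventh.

D flat 2

Counting seven letter names down from C lands on D.
A major seventh spans 11 semitones, so from C3 the target pitch is Db2.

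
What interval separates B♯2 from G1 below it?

augmented tenth

Descending from B#2 to G1 is the same interval as ascending G1 to B#2.
G to B spans three letter names (G-A-B), plus an octave — that makes it a tenth of some quality.
A major tenth would be 16 semitones; G1 to B#2 is 17, one semitone wider, so the interval is augmented.
(Equivalently, a compound augmented third: an augmented third plus an octave.)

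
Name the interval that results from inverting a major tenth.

First reduce the compound major tenth to its simple form, a major third.
Interval numbers invert to sum to nine: 3 + 6 = 9, so a third inverts to a sixth.
And major becomes minor under inversion, so we get a minor sixth.

minor sixth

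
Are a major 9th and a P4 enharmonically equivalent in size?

No

A major ninth spans 14 semitones; a perfect fourth spans 5 semitones. They differ by 9.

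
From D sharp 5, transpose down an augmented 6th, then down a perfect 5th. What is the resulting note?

B flat 3

Down an augmented sixth from D#5: F4 (10 semitones down).
F4 down a perfect fifth → Bb3 (7 semitones).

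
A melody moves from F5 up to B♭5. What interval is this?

F to B spans four letter names (F-G-A-B) — that makes it a fourth of some quality.
Counting semitones, F5→Bb5 is 5, which is the perfect fourth.

perfect fourth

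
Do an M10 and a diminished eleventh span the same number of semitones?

Yes

A major tenth = 16 semitones = a diminished eleventh; enharmonically equal.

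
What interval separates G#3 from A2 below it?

Descending from G#3 to A2 is the same interval as ascending A2 to G#3.
A to G spans seven letter names (A-B-C-D-E-F-G), so the interval is some kind of seventh.
The major seventh spans 11 semitones, and A2 to G#3 is exactly 11 semitones — so this is a major seventh.

major seventh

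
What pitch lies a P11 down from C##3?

G##1

The eleventh's letter: C down four letter names plus an octave → G.
A perfect eleventh is 17 semitones; 17 semitones down from C##3 gives G##1.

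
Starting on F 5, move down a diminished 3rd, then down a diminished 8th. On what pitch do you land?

D double-sharp 4

A diminished third down from F5 is D#5.
A diminished octave down from D#5 is D##4.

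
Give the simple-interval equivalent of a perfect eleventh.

Take out an octave (7 from the number): 11 − 7 = 4.
So a perfect eleventh is an octave plus a perfect fourth. The quality is unchanged.

perfect fourth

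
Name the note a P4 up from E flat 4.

Four letter names up from E: A.
Moving 5 semitones up from Eb4 (the size of a perfect fourth) reaches Ab4.

A flat 4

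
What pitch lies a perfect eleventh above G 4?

Four letters up from G (plus an octave) reaches C.
A perfect eleventh spans 17 semitones, so from G4 the target pitch is C6.

C 6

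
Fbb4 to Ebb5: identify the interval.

major 7th

F to E spans seven letter names (F-G-A-B-C-D-E), so the interval is some kind of seventh.
The major seventh spans 11 semitones, and Fbb4 to Ebb5 is exactly 11 semitones — so this is a major seventh.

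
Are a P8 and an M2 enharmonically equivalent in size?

No

A perfect octave spans 12 semitones; a major second spans 2 semitones. They differ by 10.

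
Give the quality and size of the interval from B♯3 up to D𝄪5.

M10

B to D spans three letter names (B-C-D), plus an octave: a tenth.
The major tenth spans 16 semitones, and B#3 to D##5 is exactly 16 semitones — so this is a major tenth.
(Equivalently, a compound major third: a major third plus an octave.)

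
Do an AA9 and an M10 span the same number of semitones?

A doubly augmented ninth = 16 semitones = a major tenth; enharmonically equal.

Yes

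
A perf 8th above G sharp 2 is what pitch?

The letter stays G (same as the start), shifted an octave up.
A perfect octave is 12 semitones; 12 semitones up from G#2 gives G#3.

G sharp 3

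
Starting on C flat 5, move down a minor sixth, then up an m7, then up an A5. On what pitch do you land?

Down a minor sixth from Cb5: Eb4 (8 semitones down).
Eb4 up a minor seventh → Db5 (10 semitones).
Up an augmented fifth from Db5: A5 (8 semitones up).

A 5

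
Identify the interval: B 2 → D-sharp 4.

B to D spans three letter names (B-C-D), plus an octave: a tenth.
The major tenth spans 16 semitones, and B2 to D#4 is exactly 16 semitones — so this is a major tenth.
(Equivalently, a compound major third: a major third plus an octave.)

major tenth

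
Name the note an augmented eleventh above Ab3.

Counting four letter names plus an octave up from A lands on D.
An augmented eleventh spans 18 semitones, so from Ab3 the target pitch is D5.

D5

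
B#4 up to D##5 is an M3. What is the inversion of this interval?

minor sixth

Interval numbers invert to sum to nine: 3 + 6 = 9, so a third inverts to a sixth.
Quality inverts too: major becomes minor. That makes the inversion a minor sixth.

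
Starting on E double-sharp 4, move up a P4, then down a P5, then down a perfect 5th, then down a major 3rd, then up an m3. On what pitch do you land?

G sharp 3

Up a perfect fourth from E##4: A##4 (5 semitones up).
A##4 down a perfect fifth → D##4 (7 semitones).
A perfect fifth down from D##4 is G##3.
Down a major third from G##3: E#3 (4 semitones down).
E#3 up a minor third → G#3 (3 semitones).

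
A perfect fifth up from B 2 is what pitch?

F-sharp 3

Counting five letter names up from B lands on F.
Moving 7 semitones up from B2 (the size of a perfect fifth) reaches F#3.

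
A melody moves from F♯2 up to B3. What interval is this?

perfect 11th

F to B spans four letter names (F-G-A-B), plus an octave, so the interval is some kind of eleventh.
F#2 to B3 is 17 semitones, matching the perfect eleventh exactly, so the quality is perfect.
(Equivalently, a compound perfect fourth: a perfect fourth plus an octave.)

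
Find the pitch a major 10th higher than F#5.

A#6

Counting three letter names plus an octave up from F lands on A.
Moving 16 semitones up from F#5 (the size of a major tenth) reaches A#6.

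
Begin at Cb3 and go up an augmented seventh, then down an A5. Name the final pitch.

Cb3 up an augmented seventh → B3 (12 semitones).
B3 down an augmented fifth → Eb3 (8 semitones).

Eb3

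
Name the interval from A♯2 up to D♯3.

A to D spans four letter names (A-B-C-D) — that makes it a fourth of some quality.
Counting semitones, A#2→D#3 is 5, which is the perfect fourth.

P4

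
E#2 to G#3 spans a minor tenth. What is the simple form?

Subtracting seven from the interval number removes an octave: 10 − 7 = 3.
Quality carries through unchanged, so the simple form is a minor third.

m3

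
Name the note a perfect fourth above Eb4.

Four letter names up from E: A.
A perfect fourth is 5 semitones; 5 semitones up from Eb4 gives Ab4.

Ab4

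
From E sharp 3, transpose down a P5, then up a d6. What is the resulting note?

F 3

E#3 down a perfect fifth → A#2 (7 semitones).
A diminished sixth up from A#2 is F3.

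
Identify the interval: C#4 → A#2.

Descending from C#4 to A#2 is the same interval as ascending A#2 to C#4.
A to C spans three letter names (A-B-C), plus an octave: a tenth.
A#2 to C#4 is 15 semitones, a half step short of the major tenth (16), so this is minor.
(Equivalently, a compound minor third: a minor third plus an octave.)

m10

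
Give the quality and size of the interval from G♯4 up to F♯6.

minor fourteenth

G to F spans seven letter names (G-A-B-C-D-E-F), plus an octave, so the interval is some kind of fourteenth.
At 22 semitones, G#4→F#6 falls one short of a major fourteenth: minor.
(Equivalently, a compound minor seventh: a minor seventh plus an octave.)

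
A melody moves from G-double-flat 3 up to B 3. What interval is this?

G to B spans three letter names (G-A-B), so the interval is some kind of third.
Gbb3 to B3 spans 6 semitones — two semitones wider than the major third (4) — giving a doubly augmented third.

doubly augmented 3rd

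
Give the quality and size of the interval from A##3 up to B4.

A to B spans two letter names (A-B), plus an octave — that makes it a ninth of some quality.
The major ninth is 14 semitones; here we have 12, two semitones narrower: diminished.

diminished ninth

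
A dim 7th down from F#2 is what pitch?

G##1

The seventh takes the letter from F down to G.
A diminished seventh spans 9 semitones, so from F#2 the target pitch is G##1.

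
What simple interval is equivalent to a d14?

Subtracting seven from the interval number removes an octave: 14 − 7 = 7.
Quality carries through unchanged, so the simple form is a diminished seventh.

diminished seventh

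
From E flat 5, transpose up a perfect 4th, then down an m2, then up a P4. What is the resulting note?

C 6

Eb5 up a perfect fourth → Ab5 (5 semitones).
Down a minor second from Ab5: G5 (1 semitone down).
A perfect fourth up from G5 is C6.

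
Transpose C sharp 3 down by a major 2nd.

B 2

The second takes the letter from C down to B.
A major second is 2 semitones; 2 semitones down from C#3 gives B2.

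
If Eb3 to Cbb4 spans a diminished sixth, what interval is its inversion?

augmented third

Interval numbers invert to sum to nine: 6 + 3 = 9, so a sixth inverts to a third.
Quality inverts too: diminished becomes augmented. That makes the inversion an augmented third.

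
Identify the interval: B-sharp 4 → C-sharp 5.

minor 2nd

B to C spans two letter names (B-C): a second.
A major second would be 2 semitones, but B#4 to C#5 is 1 — one semitone narrower, making it a minor second.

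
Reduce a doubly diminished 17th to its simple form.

Each octave removed subtracts seven from the number: 17 − 14 = 3.
That makes a doubly diminished seventeenth a compound doubly diminished third — 2 octaves plus a doubly diminished third.

dd3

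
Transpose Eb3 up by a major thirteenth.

The thirteenth's letter: E up six letter names plus an octave → C.
A major thirteenth is 21 semitones; 21 semitones up from Eb3 gives C5.

C5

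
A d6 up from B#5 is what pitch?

G6

Counting six letter names up from B lands on G.
Moving 7 semitones up from B#5 (the size of a diminished sixth) reaches G6.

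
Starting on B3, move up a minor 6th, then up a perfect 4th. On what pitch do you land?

Up a minor sixth from B3: G4 (8 semitones up).
G4 up a perfect fourth → C5 (5 semitones).

C5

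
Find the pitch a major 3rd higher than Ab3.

C4

Three letter names up from A: C.
A major third is 4 semitones; 4 semitones up from Ab3 gives C4.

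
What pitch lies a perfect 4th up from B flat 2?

Four letter names up from B: E.
A perfect fourth spans 5 semitones, so from Bb2 the target pitch is Eb3.

E flat 3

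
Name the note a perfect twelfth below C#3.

The twelfth's letter: C down five letter names plus an octave → F.
Moving 19 semitones down from C#3 (the size of a perfect twelfth) reaches F#1.

F#1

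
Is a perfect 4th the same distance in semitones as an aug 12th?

A perfect fourth spans 5 semitones; an augmented twelfth spans 20 semitones. They differ by 15.

No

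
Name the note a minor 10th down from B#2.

The tenth's letter: B down three letter names plus an octave → G.
A minor tenth spans 15 semitones, so from B#2 the target pitch is G##1.

G##1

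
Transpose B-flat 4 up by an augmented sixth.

G-sharp 5

Six letter names up from B: G.
Moving 10 semitones up from Bb4 (the size of an augmented sixth) reaches G#5.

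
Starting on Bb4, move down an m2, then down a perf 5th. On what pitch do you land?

Down a minor second from Bb4: A4 (1 semitone down).
A perfect fifth down from A4 is D4.

D4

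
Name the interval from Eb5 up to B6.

augmented twelfth

E to B spans five letter names (E-F-G-A-B), plus an octave — that makes it a twelfth of some quality.
The perfect twelfth is 19 semitones; here we have 20, one semitone wider: augmented.
(Equivalently, a compound augmented fifth: an augmented fifth plus an octave.)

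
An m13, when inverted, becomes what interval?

major 3rd

First reduce the compound minor thirteenth to its simple form, a minor sixth.
Inverted interval numbers add to nine, so a sixth pairs with a third (6 + 3 = 9).
And minor becomes major under inversion, so we get a major third.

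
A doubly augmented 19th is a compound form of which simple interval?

Take out 2 octaves (14 from the number): 19 − 14 = 5.
So a doubly augmented nineteenth is 2 octaves plus a doubly augmented fifth. The quality is unchanged.

AA5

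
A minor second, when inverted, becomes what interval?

major seventh

Interval numbers invert to sum to nine: 2 + 7 = 9, so a second inverts to a seventh.
Quality inverts too: minor becomes major. That makes the inversion a major seventh.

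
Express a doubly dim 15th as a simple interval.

doubly diminished 8th

Each octave removed subtracts seven from the number: 15 − 7 = 8.
Quality carries through unchanged, so the simple form is a doubly diminished octave.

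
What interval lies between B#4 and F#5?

B to F spans five letter names (B-C-D-E-F) — that makes it a fifth of some quality.
A perfect fifth would be 7 semitones; B#4 to F#5 is 6, one semitone narrower, so the interval is diminished.

diminished fifth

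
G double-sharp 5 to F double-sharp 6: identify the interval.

minor seventh

G to F spans seven letter names (G-A-B-C-D-E-F) — that makes it a seventh of some quality.
At 10 semitones, G##5→F##6 falls one short of a major seventh: minor.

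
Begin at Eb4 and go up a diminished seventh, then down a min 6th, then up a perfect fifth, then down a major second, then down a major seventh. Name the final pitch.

A diminished seventh up from Eb4 is Dbb5.
Dbb5 down a minor sixth → Fb4 (8 semitones).
Fb4 up a perfect fifth → Cb5 (7 semitones).
Cb5 down a major second → Bbb4 (2 semitones).
Bbb4 down a major seventh → Cbb4 (11 semitones).

Cbb4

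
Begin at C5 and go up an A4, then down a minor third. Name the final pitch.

D#5

C5 up an augmented fourth → F#5 (6 semitones).
Down a minor third from F#5: D#5 (3 semitones down).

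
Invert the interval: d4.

augmented 5th

Inverted interval numbers add to nine, so a fourth pairs with a fifth (4 + 5 = 9).
Quality inverts too: diminished becomes augmented. That makes the inversion an augmented fifth.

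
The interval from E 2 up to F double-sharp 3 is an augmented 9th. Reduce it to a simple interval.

A2

Subtracting seven from the interval number removes an octave: 9 − 7 = 2.
Quality carries through unchanged, so the simple form is an augmented second.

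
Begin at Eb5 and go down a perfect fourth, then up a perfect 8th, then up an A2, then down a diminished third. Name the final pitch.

A##5

A perfect fourth down from Eb5 is Bb4.
Up a perfect octave from Bb4: Bb5 (12 semitones up).
Bb5 up an augmented second → C#6 (3 semitones).
C#6 down a diminished third → A##5 (2 semitones).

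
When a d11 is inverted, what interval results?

augmented fifth

First reduce the compound diminished eleventh to its simple form, a diminished fourth.
Interval numbers invert to sum to nine: 4 + 5 = 9, so a fourth inverts to a fifth.
The quality also flips — diminished becomes augmented — giving an augmented fifth.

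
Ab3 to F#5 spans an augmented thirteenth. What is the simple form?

augmented 6th

Subtracting seven from the interval number removes an octave: 13 − 7 = 6.
So an augmented thirteenth is an octave plus an augmented sixth. The quality is unchanged.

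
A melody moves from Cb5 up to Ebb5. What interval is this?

minor 3rd

C to E spans three letter names (C-D-E): a third.
Cb5 to Ebb5 is 3 semitones, a half step short of the major third (4), so this is minor.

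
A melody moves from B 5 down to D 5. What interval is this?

Descending from B5 to D5 is the same interval as ascending D5 to B5.
D to B spans six letter names (D-E-F-G-A-B), so the interval is some kind of sixth.
The major sixth spans 9 semitones, and D5 to B5 is exactly 9 semitones — so this is a major sixth.

major 6th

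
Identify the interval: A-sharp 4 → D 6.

diminished eleventh

A to D spans four letter names (A-B-C-D), plus an octave, so the interval is some kind of eleventh.
A perfect eleventh would be 17 semitones; A#4 to D6 is 16, one semitone narrower, so the interval is diminished.
(Equivalently, a compound diminished fourth: a diminished fourth plus an octave.)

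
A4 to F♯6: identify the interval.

A to F spans six letter names (A-B-C-D-E-F), plus an octave: a thirteenth.
Counting semitones, A4→F#6 is 21, which is the major thirteenth.
(Equivalently, a compound major sixth: a major sixth plus an octave.)

M13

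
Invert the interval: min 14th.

major 2nd

First reduce the compound minor fourteenth to its simple form, a minor seventh.
Inverted interval numbers add to nine, so a seventh pairs with a second (7 + 2 = 9).
Quality inverts too: minor becomes major. That makes the inversion a major second.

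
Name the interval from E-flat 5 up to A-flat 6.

perfect eleventh

E to A spans four letter names (E-F-G-A), plus an octave, so the interval is some kind of eleventh.
Eb5 to Ab6 is 17 semitones, matching the perfect eleventh exactly, so the quality is perfect.
(Equivalently, a compound perfect fourth: a perfect fourth plus an octave.)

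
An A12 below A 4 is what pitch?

D-flat 3

Five letters down from A (plus an octave) reaches D.
An augmented twelfth is 20 semitones; 20 semitones down from A4 gives Db3.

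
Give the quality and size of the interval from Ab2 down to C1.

Descending from Ab2 to C1 is the same interval as ascending C1 to Ab2.
C to A spans six letter names (C-D-E-F-G-A), plus an octave — that makes it a thirteenth of some quality.
C1 to Ab2 is 20 semitones, a half step short of the major thirteenth (21), so this is minor.
(Equivalently, a compound minor sixth: a minor sixth plus an octave.)

minor thirteenth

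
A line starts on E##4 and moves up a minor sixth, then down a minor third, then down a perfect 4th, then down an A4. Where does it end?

B#3

A minor sixth up from E##4 is C##5.
A minor third down from C##5 is A##4.
Down a perfect fourth from A##4: E##4 (5 semitones down).
Down an augmented fourth from E##4: B#3 (6 semitones down).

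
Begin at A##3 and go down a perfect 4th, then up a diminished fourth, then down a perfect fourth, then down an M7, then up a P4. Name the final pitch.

B2

Down a perfect fourth from A##3: E##3 (5 semitones down).
A diminished fourth up from E##3 is A#3.
A#3 down a perfect fourth → E#3 (5 semitones).
E#3 down a major seventh → F#2 (11 semitones).
Up a perfect fourth from F#2: B2 (5 semitones up).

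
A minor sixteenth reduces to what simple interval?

Take out 2 octaves (14 from the number): 16 − 14 = 2.
Quality carries through unchanged, so the simple form is a minor second.

minor 2nd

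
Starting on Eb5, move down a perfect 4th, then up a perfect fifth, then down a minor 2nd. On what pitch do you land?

Down a perfect fourth from Eb5: Bb4 (5 semitones down).
A perfect fifth up from Bb4 is F5.
Down a minor second from F5: E5 (1 semitone down).

E5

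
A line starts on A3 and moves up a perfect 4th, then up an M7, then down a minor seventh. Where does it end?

D#4

Up a perfect fourth from A3: D4 (5 semitones up).
D4 up a major seventh → C#5 (11 semitones).
A minor seventh down from C#5 is D#4.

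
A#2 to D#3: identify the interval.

P4

A to D spans four letter names (A-B-C-D): a fourth.
A#2 to D#3 is 5 semitones, matching the perfect fourth exactly, so the quality is perfect.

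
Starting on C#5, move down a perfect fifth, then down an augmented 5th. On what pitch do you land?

A perfect fifth down from C#5 is F#4.
Down an augmented fifth from F#4: Bb3 (8 semitones down).

Bb3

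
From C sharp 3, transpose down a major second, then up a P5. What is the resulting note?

Down a major second from C#3: B2 (2 semitones down).
Up a perfect fifth from B2: F#3 (7 semitones up).

F sharp 3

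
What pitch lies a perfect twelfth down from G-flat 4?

C-flat 3

Counting five letter names plus an octave down from G lands on C.
Moving 19 semitones down from Gb4 (the size of a perfect twelfth) reaches Cb3.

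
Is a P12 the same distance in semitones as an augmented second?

19 semitones (perfect twelfth) vs 3 semitones (augmented second): not equal.

No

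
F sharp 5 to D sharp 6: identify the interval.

M6

F to D spans six letter names (F-G-A-B-C-D): a sixth.
Counting semitones, F#5→D#6 is 9, which is the major sixth.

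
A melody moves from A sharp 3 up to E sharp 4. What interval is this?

perfect fifth

A to E spans five letter names (A-B-C-D-E): a fifth.
A#3 to E#4 is 7 semitones, matching the perfect fifth exactly, so the quality is perfect.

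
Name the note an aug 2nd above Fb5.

Two letter names up from F: G.
An augmented second is 3 semitones; 3 semitones up from Fb5 gives G5.

G5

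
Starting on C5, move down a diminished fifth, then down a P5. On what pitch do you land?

B3

A diminished fifth down from C5 is F#4.
Down a perfect fifth from F#4: B3 (7 semitones down).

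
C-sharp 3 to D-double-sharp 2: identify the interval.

Descending from C#3 to D##2 is the same interval as ascending D##2 to C#3.
D to C spans seven letter names (D-E-F-G-A-B-C) — that makes it a seventh of some quality.
The major seventh is 11 semitones; here we have 9, two semitones narrower: diminished.

d7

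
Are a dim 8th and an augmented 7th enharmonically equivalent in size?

No

A diminished octave spans 11 semitones; an augmented seventh spans 12 semitones. They differ by 1.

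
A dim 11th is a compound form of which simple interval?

Subtracting seven from the interval number removes an octave: 11 − 7 = 4.
Quality carries through unchanged, so the simple form is a diminished fourth.

diminished 4th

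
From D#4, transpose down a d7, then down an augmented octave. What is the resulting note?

Down a diminished seventh from D#4: E##3 (9 semitones down).
Down an augmented octave from E##3: E#2 (13 semitones down).

E#2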